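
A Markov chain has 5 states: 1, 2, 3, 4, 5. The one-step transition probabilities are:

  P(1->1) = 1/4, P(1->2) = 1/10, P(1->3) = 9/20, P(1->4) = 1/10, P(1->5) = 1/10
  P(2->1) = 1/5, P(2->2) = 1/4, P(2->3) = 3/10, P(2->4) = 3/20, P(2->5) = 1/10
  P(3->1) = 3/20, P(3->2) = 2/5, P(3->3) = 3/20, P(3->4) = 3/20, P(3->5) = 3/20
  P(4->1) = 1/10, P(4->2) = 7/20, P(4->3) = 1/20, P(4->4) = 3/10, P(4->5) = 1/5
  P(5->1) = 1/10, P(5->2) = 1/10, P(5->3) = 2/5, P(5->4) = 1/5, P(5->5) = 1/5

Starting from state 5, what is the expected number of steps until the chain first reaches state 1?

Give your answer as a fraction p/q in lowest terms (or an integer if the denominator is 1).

Let h_i = expected steps to first reach 1 from state i.
Boundary: h_1 = 0.
First-step equations for the other states:
  h_2 = 1 + 1/5*h_1 + 1/4*h_2 + 3/10*h_3 + 3/20*h_4 + 1/10*h_5
  h_3 = 1 + 3/20*h_1 + 2/5*h_2 + 3/20*h_3 + 3/20*h_4 + 3/20*h_5
  h_4 = 1 + 1/10*h_1 + 7/20*h_2 + 1/20*h_3 + 3/10*h_4 + 1/5*h_5
  h_5 = 1 + 1/10*h_1 + 1/10*h_2 + 2/5*h_3 + 1/5*h_4 + 1/5*h_5

Substituting h_1 = 0 and rearranging gives the linear system (I - Q) h = 1:
  [3/4, -3/10, -3/20, -1/10] . (h_2, h_3, h_4, h_5) = 1
  [-2/5, 17/20, -3/20, -3/20] . (h_2, h_3, h_4, h_5) = 1
  [-7/20, -1/20, 7/10, -1/5] . (h_2, h_3, h_4, h_5) = 1
  [-1/10, -2/5, -1/5, 4/5] . (h_2, h_3, h_4, h_5) = 1

Solving yields:
  h_2 = 69630/10819
  h_3 = 73030/10819
  h_4 = 77830/10819
  h_5 = 78200/10819

Starting state is 5, so the expected hitting time is h_5 = 78200/10819.

Answer: 78200/10819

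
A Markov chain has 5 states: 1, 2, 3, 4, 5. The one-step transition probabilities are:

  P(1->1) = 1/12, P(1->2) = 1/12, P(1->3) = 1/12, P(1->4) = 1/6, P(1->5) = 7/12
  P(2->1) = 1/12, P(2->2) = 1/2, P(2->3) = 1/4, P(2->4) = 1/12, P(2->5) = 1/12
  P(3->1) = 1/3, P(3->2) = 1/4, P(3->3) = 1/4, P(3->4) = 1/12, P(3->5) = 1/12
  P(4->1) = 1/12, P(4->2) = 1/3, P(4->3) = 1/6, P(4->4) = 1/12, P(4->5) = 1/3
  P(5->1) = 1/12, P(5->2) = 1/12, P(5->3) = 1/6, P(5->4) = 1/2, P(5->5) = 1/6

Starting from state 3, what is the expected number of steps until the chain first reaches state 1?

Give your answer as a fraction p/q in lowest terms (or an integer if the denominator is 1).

Let h_i = expected steps to first reach 1 from state i.
Boundary: h_1 = 0.
First-step equations for the other states:
  h_2 = 1 + 1/12*h_1 + 1/2*h_2 + 1/4*h_3 + 1/12*h_4 + 1/12*h_5
  h_3 = 1 + 1/3*h_1 + 1/4*h_2 + 1/4*h_3 + 1/12*h_4 + 1/12*h_5
  h_4 = 1 + 1/12*h_1 + 1/3*h_2 + 1/6*h_3 + 1/12*h_4 + 1/3*h_5
  h_5 = 1 + 1/12*h_1 + 1/12*h_2 + 1/6*h_3 + 1/2*h_4 + 1/6*h_5

Substituting h_1 = 0 and rearranging gives the linear system (I - Q) h = 1:
  [1/2, -1/4, -1/12, -1/12] . (h_2, h_3, h_4, h_5) = 1
  [-1/4, 3/4, -1/12, -1/12] . (h_2, h_3, h_4, h_5) = 1
  [-1/3, -1/6, 11/12, -1/3] . (h_2, h_3, h_4, h_5) = 1
  [-1/12, -1/6, -1/2, 5/6] . (h_2, h_3, h_4, h_5) = 1

Solving yields:
  h_2 = 1404/197
  h_3 = 1053/197
  h_4 = 1446/197
  h_5 = 1455/197

Starting state is 3, so the expected hitting time is h_3 = 1053/197.

Answer: 1053/197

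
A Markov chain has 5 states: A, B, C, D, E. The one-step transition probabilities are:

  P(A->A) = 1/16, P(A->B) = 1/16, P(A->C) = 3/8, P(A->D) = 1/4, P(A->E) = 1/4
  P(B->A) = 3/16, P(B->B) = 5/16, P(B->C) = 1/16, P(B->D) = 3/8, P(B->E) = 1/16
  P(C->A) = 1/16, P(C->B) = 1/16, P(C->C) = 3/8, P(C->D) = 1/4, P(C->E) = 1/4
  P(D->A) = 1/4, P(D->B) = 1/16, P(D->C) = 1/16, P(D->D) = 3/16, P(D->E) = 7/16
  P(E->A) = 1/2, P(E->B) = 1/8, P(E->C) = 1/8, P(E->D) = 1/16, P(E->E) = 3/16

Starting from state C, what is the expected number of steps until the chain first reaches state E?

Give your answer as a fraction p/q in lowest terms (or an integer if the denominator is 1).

Let h_i = expected steps to first reach E from state i.
Boundary: h_E = 0.
First-step equations for the other states:
  h_A = 1 + 1/16*h_A + 1/16*h_B + 3/8*h_C + 1/4*h_D + 1/4*h_E
  h_B = 1 + 3/16*h_A + 5/16*h_B + 1/16*h_C + 3/8*h_D + 1/16*h_E
  h_C = 1 + 1/16*h_A + 1/16*h_B + 3/8*h_C + 1/4*h_D + 1/4*h_E
  h_D = 1 + 1/4*h_A + 1/16*h_B + 1/16*h_C + 3/16*h_D + 7/16*h_E

Substituting h_E = 0 and rearranging gives the linear system (I - Q) h = 1:
  [15/16, -1/16, -3/8, -1/4] . (h_A, h_B, h_C, h_D) = 1
  [-3/16, 11/16, -1/16, -3/8] . (h_A, h_B, h_C, h_D) = 1
  [-1/16, -1/16, 5/8, -1/4] . (h_A, h_B, h_C, h_D) = 1
  [-1/4, -1/16, -1/16, 13/16] . (h_A, h_B, h_C, h_D) = 1

Solving yields:
  h_A = 1088/305
  h_B = 1328/305
  h_C = 1088/305
  h_D = 896/305

Starting state is C, so the expected hitting time is h_C = 1088/305.

Answer: 1088/305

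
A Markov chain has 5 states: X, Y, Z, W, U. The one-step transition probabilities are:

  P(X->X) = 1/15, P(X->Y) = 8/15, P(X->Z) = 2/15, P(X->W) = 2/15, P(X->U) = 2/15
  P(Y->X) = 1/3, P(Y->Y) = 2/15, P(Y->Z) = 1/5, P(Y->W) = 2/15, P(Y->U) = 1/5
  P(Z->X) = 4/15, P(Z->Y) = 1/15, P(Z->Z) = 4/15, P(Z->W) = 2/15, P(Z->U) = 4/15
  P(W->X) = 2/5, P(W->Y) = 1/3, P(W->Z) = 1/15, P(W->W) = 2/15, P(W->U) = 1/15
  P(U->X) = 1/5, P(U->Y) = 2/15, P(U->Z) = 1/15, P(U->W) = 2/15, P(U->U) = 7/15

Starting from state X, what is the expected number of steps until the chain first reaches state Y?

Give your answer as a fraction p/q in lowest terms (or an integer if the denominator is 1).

Answer: 825/299

Derivation:
Let h_i = expected steps to first reach Y from state i.
Boundary: h_Y = 0.
First-step equations for the other states:
  h_X = 1 + 1/15*h_X + 8/15*h_Y + 2/15*h_Z + 2/15*h_W + 2/15*h_U
  h_Z = 1 + 4/15*h_X + 1/15*h_Y + 4/15*h_Z + 2/15*h_W + 4/15*h_U
  h_W = 1 + 2/5*h_X + 1/3*h_Y + 1/15*h_Z + 2/15*h_W + 1/15*h_U
  h_U = 1 + 1/5*h_X + 2/15*h_Y + 1/15*h_Z + 2/15*h_W + 7/15*h_U

Substituting h_Y = 0 and rearranging gives the linear system (I - Q) h = 1:
  [14/15, -2/15, -2/15, -2/15] . (h_X, h_Z, h_W, h_U) = 1
  [-4/15, 11/15, -2/15, -4/15] . (h_X, h_Z, h_W, h_U) = 1
  [-2/5, -1/15, 13/15, -1/15] . (h_X, h_Z, h_W, h_U) = 1
  [-1/5, -1/15, -2/15, 8/15] . (h_X, h_Z, h_W, h_U) = 1

Solving yields:
  h_X = 825/299
  h_Z = 2675/598
  h_W = 285/92
  h_U = 5075/1196

Starting state is X, so the expected hitting time is h_X = 825/299.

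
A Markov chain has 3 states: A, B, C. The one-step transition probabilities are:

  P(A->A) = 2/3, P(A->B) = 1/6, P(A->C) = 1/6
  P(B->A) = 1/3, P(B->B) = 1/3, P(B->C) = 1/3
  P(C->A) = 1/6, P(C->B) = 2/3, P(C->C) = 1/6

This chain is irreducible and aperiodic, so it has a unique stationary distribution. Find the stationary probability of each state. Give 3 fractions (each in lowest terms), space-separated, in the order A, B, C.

Answer: 4/9 1/3 2/9

Derivation:
The stationary distribution satisfies pi = pi * P, i.e.:
  pi_A = 2/3*pi_A + 1/3*pi_B + 1/6*pi_C
  pi_B = 1/6*pi_A + 1/3*pi_B + 2/3*pi_C
  pi_C = 1/6*pi_A + 1/3*pi_B + 1/6*pi_C
with normalization: pi_A + pi_B + pi_C = 1.

Using the first 2 balance equations plus normalization, the linear system A*pi = b is:
  [-1/3, 1/3, 1/6] . pi = 0
  [1/6, -2/3, 2/3] . pi = 0
  [1, 1, 1] . pi = 1

Solving yields:
  pi_A = 4/9
  pi_B = 1/3
  pi_C = 2/9

Verification (pi * P):
  4/9*2/3 + 1/3*1/3 + 2/9*1/6 = 4/9 = pi_A  (ok)
  4/9*1/6 + 1/3*1/3 + 2/9*2/3 = 1/3 = pi_B  (ok)
  4/9*1/6 + 1/3*1/3 + 2/9*1/6 = 2/9 = pi_C  (ok)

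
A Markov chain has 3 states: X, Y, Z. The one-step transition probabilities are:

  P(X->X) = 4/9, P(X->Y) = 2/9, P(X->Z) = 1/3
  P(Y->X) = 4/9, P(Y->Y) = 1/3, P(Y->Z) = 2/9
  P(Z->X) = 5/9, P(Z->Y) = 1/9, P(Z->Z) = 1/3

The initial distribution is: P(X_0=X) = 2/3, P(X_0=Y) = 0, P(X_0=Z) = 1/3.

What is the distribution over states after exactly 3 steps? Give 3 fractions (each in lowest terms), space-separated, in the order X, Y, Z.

Answer: 1048/2187 460/2187 679/2187

Derivation:
Propagating the distribution step by step (d_{t+1} = d_t * P):
d_0 = (X=2/3, Y=0, Z=1/3)
  d_1[X] = 2/3*4/9 + 0*4/9 + 1/3*5/9 = 13/27
  d_1[Y] = 2/3*2/9 + 0*1/3 + 1/3*1/9 = 5/27
  d_1[Z] = 2/3*1/3 + 0*2/9 + 1/3*1/3 = 1/3
d_1 = (X=13/27, Y=5/27, Z=1/3)
  d_2[X] = 13/27*4/9 + 5/27*4/9 + 1/3*5/9 = 13/27
  d_2[Y] = 13/27*2/9 + 5/27*1/3 + 1/3*1/9 = 50/243
  d_2[Z] = 13/27*1/3 + 5/27*2/9 + 1/3*1/3 = 76/243
d_2 = (X=13/27, Y=50/243, Z=76/243)
  d_3[X] = 13/27*4/9 + 50/243*4/9 + 76/243*5/9 = 1048/2187
  d_3[Y] = 13/27*2/9 + 50/243*1/3 + 76/243*1/9 = 460/2187
  d_3[Z] = 13/27*1/3 + 50/243*2/9 + 76/243*1/3 = 679/2187
d_3 = (X=1048/2187, Y=460/2187, Z=679/2187)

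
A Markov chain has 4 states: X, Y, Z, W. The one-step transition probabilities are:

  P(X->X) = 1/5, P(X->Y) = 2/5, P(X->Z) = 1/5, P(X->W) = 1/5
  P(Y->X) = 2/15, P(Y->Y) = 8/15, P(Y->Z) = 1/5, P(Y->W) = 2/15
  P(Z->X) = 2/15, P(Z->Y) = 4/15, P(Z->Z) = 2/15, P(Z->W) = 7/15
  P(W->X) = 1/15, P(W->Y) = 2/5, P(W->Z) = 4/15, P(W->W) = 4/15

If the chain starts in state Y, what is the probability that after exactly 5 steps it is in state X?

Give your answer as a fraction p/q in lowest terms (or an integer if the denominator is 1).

Computing P^5 by repeated multiplication:
P^1 =
  X: [1/5, 2/5, 1/5, 1/5]
  Y: [2/15, 8/15, 1/5, 2/15]
  Z: [2/15, 4/15, 2/15, 7/15]
  W: [1/15, 2/5, 4/15, 4/15]
P^2 =
  X: [2/15, 32/75, 1/5, 6/25]
  Y: [2/15, 4/9, 44/225, 17/75]
  Z: [1/9, 94/225, 2/9, 56/225]
  W: [3/25, 94/225, 1/5, 59/225]
P^3 =
  X: [142/1125, 484/1125, 76/375, 271/1125]
  Y: [143/1125, 1462/3375, 682/3375, 802/3375]
  Z: [419/3375, 1438/3375, 227/1125, 31/125]
  W: [418/3375, 1448/3375, 689/3375, 164/675]
P^4 =
  X: [707/5625, 7262/16875, 3418/16875, 1358/5625]
  Y: [6377/50625, 1454/3375, 683/3375, 12193/50625]
  Z: [6332/50625, 21764/50625, 3427/16875, 12248/50625]
  W: [2116/16875, 7256/16875, 10256/50625, 12253/50625]
P^5 =
  X: [3533/28125, 108938/253125, 51281/253125, 61109/253125]
  Y: [95434/759375, 7264/16875, 153823/759375, 183238/759375]
  Z: [31778/253125, 326716/759375, 153842/759375, 20387/84375]
  W: [19069/151875, 326774/759375, 153872/759375, 2264/9375]

(P^5)[Y -> X] = 95434/759375

Answer: 95434/759375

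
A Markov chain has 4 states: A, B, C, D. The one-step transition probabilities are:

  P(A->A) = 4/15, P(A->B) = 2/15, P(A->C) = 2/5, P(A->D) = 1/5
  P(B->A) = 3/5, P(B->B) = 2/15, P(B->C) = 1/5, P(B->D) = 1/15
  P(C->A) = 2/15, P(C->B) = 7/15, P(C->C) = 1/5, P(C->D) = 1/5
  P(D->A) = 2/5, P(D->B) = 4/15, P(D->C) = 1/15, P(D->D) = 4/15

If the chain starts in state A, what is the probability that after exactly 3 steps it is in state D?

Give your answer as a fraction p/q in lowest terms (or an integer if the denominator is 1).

Answer: 587/3375

Derivation:
Computing P^3 by repeated multiplication:
P^1 =
  A: [4/15, 2/15, 2/5, 1/5]
  B: [3/5, 2/15, 1/5, 1/15]
  C: [2/15, 7/15, 1/5, 1/5]
  D: [2/5, 4/15, 1/15, 4/15]
P^2 =
  A: [64/225, 22/75, 17/75, 44/225]
  B: [22/75, 47/225, 14/45, 14/75]
  C: [19/45, 17/75, 1/5, 34/225]
  D: [86/225, 43/225, 11/45, 41/225]
P^3 =
  A: [1216/3375, 793/3375, 779/3375, 587/3375]
  B: [1079/3375, 884/3375, 263/1125, 623/3375]
  C: [1133/3375, 743/3375, 892/3375, 607/3375]
  D: [1087/3375, 269/1125, 851/3375, 14/75]

(P^3)[A -> D] = 587/3375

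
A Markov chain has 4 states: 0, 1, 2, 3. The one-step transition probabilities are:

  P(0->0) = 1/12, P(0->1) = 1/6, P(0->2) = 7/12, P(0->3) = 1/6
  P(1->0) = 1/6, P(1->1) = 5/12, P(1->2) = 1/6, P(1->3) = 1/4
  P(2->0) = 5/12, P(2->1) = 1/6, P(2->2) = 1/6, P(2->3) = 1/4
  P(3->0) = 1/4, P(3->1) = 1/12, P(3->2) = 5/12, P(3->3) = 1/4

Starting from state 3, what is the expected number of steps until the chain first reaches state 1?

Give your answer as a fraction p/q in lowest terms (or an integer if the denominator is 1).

Let h_i = expected steps to first reach 1 from state i.
Boundary: h_1 = 0.
First-step equations for the other states:
  h_0 = 1 + 1/12*h_0 + 1/6*h_1 + 7/12*h_2 + 1/6*h_3
  h_2 = 1 + 5/12*h_0 + 1/6*h_1 + 1/6*h_2 + 1/4*h_3
  h_3 = 1 + 1/4*h_0 + 1/12*h_1 + 5/12*h_2 + 1/4*h_3

Substituting h_1 = 0 and rearranging gives the linear system (I - Q) h = 1:
  [11/12, -7/12, -1/6] . (h_0, h_2, h_3) = 1
  [-5/12, 5/6, -1/4] . (h_0, h_2, h_3) = 1
  [-1/4, -5/12, 3/4] . (h_0, h_2, h_3) = 1

Solving yields:
  h_0 = 2268/337
  h_2 = 2280/337
  h_3 = 2472/337

Starting state is 3, so the expected hitting time is h_3 = 2472/337.

Answer: 2472/337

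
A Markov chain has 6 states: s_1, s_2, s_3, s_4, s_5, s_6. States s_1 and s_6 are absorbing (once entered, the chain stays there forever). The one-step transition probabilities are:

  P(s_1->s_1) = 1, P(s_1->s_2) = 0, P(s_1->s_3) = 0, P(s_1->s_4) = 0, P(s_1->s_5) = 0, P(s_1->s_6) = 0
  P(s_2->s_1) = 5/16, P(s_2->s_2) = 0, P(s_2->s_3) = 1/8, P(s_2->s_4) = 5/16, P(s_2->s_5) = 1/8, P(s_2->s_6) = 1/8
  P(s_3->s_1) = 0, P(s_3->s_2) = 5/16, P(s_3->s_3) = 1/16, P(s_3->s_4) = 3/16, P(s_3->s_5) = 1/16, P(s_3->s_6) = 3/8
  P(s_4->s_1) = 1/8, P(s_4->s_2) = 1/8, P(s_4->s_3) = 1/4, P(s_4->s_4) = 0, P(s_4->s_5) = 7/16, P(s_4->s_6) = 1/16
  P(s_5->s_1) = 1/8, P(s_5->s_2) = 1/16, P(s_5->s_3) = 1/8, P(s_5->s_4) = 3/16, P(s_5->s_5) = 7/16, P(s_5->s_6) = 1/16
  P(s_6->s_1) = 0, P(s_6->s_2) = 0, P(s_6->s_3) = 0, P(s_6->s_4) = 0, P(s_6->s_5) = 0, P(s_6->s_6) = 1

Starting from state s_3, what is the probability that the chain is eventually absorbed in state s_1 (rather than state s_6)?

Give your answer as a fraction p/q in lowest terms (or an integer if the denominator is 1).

Let a_i = P(absorbed in s_1 | start in state i).
Boundary conditions: a_s_1 = 1, a_s_6 = 0.
For each transient state i, a_i = sum_j P(i->j) * a_j:
  a_s_2 = 5/16*a_s_1 + 0*a_s_2 + 1/8*a_s_3 + 5/16*a_s_4 + 1/8*a_s_5 + 1/8*a_s_6
  a_s_3 = 0*a_s_1 + 5/16*a_s_2 + 1/16*a_s_3 + 3/16*a_s_4 + 1/16*a_s_5 + 3/8*a_s_6
  a_s_4 = 1/8*a_s_1 + 1/8*a_s_2 + 1/4*a_s_3 + 0*a_s_4 + 7/16*a_s_5 + 1/16*a_s_6
  a_s_5 = 1/8*a_s_1 + 1/16*a_s_2 + 1/8*a_s_3 + 3/16*a_s_4 + 7/16*a_s_5 + 1/16*a_s_6

Substituting a_s_1 = 1 and a_s_6 = 0, rearrange to (I - Q) a = r where r[i] = P(i -> s_1):
  [1, -1/8, -5/16, -1/8] . (a_s_2, a_s_3, a_s_4, a_s_5) = 5/16
  [-5/16, 15/16, -3/16, -1/16] . (a_s_2, a_s_3, a_s_4, a_s_5) = 0
  [-1/8, -1/4, 1, -7/16] . (a_s_2, a_s_3, a_s_4, a_s_5) = 1/8
  [-1/16, -1/8, -3/16, 9/16] . (a_s_2, a_s_3, a_s_4, a_s_5) = 1/8

Solving yields:
  a_s_2 = 12059/20767
  a_s_3 = 6886/20767
  a_s_4 = 10653/20767
  a_s_5 = 11036/20767

Starting state is s_3, so the absorption probability is a_s_3 = 6886/20767.

Answer: 6886/20767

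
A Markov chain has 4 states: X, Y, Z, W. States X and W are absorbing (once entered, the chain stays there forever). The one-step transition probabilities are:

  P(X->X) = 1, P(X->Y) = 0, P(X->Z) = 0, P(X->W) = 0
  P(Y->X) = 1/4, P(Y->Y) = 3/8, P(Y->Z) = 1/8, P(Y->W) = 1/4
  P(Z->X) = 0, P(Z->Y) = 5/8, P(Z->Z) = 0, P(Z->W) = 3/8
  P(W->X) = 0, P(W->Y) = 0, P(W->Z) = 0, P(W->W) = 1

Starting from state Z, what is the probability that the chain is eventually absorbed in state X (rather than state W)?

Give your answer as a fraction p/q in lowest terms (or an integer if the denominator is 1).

Answer: 2/7

Derivation:
Let a_i = P(absorbed in X | start in state i).
Boundary conditions: a_X = 1, a_W = 0.
For each transient state i, a_i = sum_j P(i->j) * a_j:
  a_Y = 1/4*a_X + 3/8*a_Y + 1/8*a_Z + 1/4*a_W
  a_Z = 0*a_X + 5/8*a_Y + 0*a_Z + 3/8*a_W

Substituting a_X = 1 and a_W = 0, rearrange to (I - Q) a = r where r[i] = P(i -> X):
  [5/8, -1/8] . (a_Y, a_Z) = 1/4
  [-5/8, 1] . (a_Y, a_Z) = 0

Solving yields:
  a_Y = 16/35
  a_Z = 2/7

Starting state is Z, so the absorption probability is a_Z = 2/7.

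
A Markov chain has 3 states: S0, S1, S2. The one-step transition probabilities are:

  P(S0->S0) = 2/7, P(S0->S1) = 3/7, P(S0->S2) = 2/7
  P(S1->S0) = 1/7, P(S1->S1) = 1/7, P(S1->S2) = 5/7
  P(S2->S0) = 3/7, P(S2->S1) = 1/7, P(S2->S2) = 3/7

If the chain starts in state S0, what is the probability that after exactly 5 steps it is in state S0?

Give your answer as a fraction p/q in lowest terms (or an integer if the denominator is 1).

Computing P^5 by repeated multiplication:
P^1 =
  S0: [2/7, 3/7, 2/7]
  S1: [1/7, 1/7, 5/7]
  S2: [3/7, 1/7, 3/7]
P^2 =
  S0: [13/49, 11/49, 25/49]
  S1: [18/49, 9/49, 22/49]
  S2: [16/49, 13/49, 20/49]
P^3 =
  S0: [16/49, 75/343, 156/343]
  S1: [111/343, 85/343, 3/7]
  S2: [15/49, 81/343, 157/343]
P^4 =
  S0: [767/2401, 81/343, 1067/2401]
  S1: [748/2401, 565/2401, 1088/2401]
  S2: [762/2401, 79/343, 1086/2401]
P^5 =
  S0: [5302/16807, 3935/16807, 7570/16807]
  S1: [5325/16807, 3897/16807, 7585/16807]
  S2: [5335/16807, 3925/16807, 7547/16807]

(P^5)[S0 -> S0] = 5302/16807

Answer: 5302/16807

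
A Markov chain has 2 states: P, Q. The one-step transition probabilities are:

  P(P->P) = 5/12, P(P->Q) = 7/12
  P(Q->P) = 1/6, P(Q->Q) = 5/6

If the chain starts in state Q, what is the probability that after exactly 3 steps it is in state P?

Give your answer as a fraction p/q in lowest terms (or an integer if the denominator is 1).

Computing P^3 by repeated multiplication:
P^1 =
  P: [5/12, 7/12]
  Q: [1/6, 5/6]
P^2 =
  P: [13/48, 35/48]
  Q: [5/24, 19/24]
P^3 =
  P: [15/64, 49/64]
  Q: [7/32, 25/32]

(P^3)[Q -> P] = 7/32

Answer: 7/32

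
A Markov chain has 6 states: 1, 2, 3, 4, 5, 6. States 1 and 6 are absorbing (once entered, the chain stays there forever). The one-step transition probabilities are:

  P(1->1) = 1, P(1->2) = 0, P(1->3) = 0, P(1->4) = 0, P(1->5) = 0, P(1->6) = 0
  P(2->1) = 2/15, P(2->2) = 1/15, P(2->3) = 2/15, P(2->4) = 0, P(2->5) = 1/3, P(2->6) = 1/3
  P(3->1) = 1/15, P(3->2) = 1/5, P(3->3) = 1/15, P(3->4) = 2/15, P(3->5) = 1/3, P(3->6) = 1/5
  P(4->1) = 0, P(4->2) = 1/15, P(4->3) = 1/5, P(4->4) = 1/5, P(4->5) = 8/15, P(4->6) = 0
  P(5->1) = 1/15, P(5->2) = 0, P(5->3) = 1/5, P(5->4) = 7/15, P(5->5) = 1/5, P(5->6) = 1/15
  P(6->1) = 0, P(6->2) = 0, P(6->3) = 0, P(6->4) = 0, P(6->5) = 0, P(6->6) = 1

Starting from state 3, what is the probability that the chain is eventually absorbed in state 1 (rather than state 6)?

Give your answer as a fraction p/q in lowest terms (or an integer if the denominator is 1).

Let a_i = P(absorbed in 1 | start in state i).
Boundary conditions: a_1 = 1, a_6 = 0.
For each transient state i, a_i = sum_j P(i->j) * a_j:
  a_2 = 2/15*a_1 + 1/15*a_2 + 2/15*a_3 + 0*a_4 + 1/3*a_5 + 1/3*a_6
  a_3 = 1/15*a_1 + 1/5*a_2 + 1/15*a_3 + 2/15*a_4 + 1/3*a_5 + 1/5*a_6
  a_4 = 0*a_1 + 1/15*a_2 + 1/5*a_3 + 1/5*a_4 + 8/15*a_5 + 0*a_6
  a_5 = 1/15*a_1 + 0*a_2 + 1/5*a_3 + 7/15*a_4 + 1/5*a_5 + 1/15*a_6

Substituting a_1 = 1 and a_6 = 0, rearrange to (I - Q) a = r where r[i] = P(i -> 1):
  [14/15, -2/15, 0, -1/3] . (a_2, a_3, a_4, a_5) = 2/15
  [-1/5, 14/15, -2/15, -1/3] . (a_2, a_3, a_4, a_5) = 1/15
  [-1/15, -1/5, 4/5, -8/15] . (a_2, a_3, a_4, a_5) = 0
  [0, -1/5, -7/15, 4/5] . (a_2, a_3, a_4, a_5) = 1/15

Solving yields:
  a_2 = 3077/9557
  a_3 = 163/503
  a_4 = 3400/9557
  a_5 = 3554/9557

Starting state is 3, so the absorption probability is a_3 = 163/503.

Answer: 163/503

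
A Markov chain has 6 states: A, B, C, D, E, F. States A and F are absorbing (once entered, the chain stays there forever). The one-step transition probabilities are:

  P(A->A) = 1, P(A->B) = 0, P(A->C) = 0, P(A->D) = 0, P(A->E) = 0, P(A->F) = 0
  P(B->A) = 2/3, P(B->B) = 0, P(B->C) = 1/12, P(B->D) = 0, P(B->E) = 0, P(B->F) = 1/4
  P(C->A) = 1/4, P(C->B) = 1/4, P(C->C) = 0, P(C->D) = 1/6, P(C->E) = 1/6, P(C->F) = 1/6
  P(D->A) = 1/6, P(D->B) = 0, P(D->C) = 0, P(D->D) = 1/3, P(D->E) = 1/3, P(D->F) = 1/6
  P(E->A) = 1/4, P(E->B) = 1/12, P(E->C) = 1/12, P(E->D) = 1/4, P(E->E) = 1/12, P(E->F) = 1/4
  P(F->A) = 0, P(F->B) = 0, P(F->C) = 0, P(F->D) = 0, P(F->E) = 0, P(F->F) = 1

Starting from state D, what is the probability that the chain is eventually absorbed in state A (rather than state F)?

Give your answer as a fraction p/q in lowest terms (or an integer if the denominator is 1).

Let a_i = P(absorbed in A | start in state i).
Boundary conditions: a_A = 1, a_F = 0.
For each transient state i, a_i = sum_j P(i->j) * a_j:
  a_B = 2/3*a_A + 0*a_B + 1/12*a_C + 0*a_D + 0*a_E + 1/4*a_F
  a_C = 1/4*a_A + 1/4*a_B + 0*a_C + 1/6*a_D + 1/6*a_E + 1/6*a_F
  a_D = 1/6*a_A + 0*a_B + 0*a_C + 1/3*a_D + 1/3*a_E + 1/6*a_F
  a_E = 1/4*a_A + 1/12*a_B + 1/12*a_C + 1/4*a_D + 1/12*a_E + 1/4*a_F

Substituting a_A = 1 and a_F = 0, rearrange to (I - Q) a = r where r[i] = P(i -> A):
  [1, -1/12, 0, 0] . (a_B, a_C, a_D, a_E) = 2/3
  [-1/4, 1, -1/6, -1/6] . (a_B, a_C, a_D, a_E) = 1/4
  [0, 0, 2/3, -1/3] . (a_B, a_C, a_D, a_E) = 1/6
  [-1/12, -1/12, -1/4, 11/12] . (a_B, a_C, a_D, a_E) = 1/4

Solving yields:
  a_B = 1865/2601
  a_C = 524/867
  a_D = 2689/5202
  a_E = 2777/5202

Starting state is D, so the absorption probability is a_D = 2689/5202.

Answer: 2689/5202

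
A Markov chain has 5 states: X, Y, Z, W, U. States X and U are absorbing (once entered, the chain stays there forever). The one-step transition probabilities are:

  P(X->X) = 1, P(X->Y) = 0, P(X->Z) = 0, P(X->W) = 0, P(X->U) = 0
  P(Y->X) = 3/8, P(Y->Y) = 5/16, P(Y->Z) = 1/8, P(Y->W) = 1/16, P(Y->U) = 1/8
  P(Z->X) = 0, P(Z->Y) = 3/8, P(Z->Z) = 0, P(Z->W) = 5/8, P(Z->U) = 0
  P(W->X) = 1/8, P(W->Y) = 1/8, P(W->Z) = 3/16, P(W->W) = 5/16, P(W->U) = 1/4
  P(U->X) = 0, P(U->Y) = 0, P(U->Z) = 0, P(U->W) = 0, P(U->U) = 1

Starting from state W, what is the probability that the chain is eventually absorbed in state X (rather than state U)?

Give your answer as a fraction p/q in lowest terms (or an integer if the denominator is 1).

Let a_i = P(absorbed in X | start in state i).
Boundary conditions: a_X = 1, a_U = 0.
For each transient state i, a_i = sum_j P(i->j) * a_j:
  a_Y = 3/8*a_X + 5/16*a_Y + 1/8*a_Z + 1/16*a_W + 1/8*a_U
  a_Z = 0*a_X + 3/8*a_Y + 0*a_Z + 5/8*a_W + 0*a_U
  a_W = 1/8*a_X + 1/8*a_Y + 3/16*a_Z + 5/16*a_W + 1/4*a_U

Substituting a_X = 1 and a_U = 0, rearrange to (I - Q) a = r where r[i] = P(i -> X):
  [11/16, -1/8, -1/16] . (a_Y, a_Z, a_W) = 3/8
  [-3/8, 1, -5/8] . (a_Y, a_Z, a_W) = 0
  [-1/8, -3/16, 11/16] . (a_Y, a_Z, a_W) = 1/8

Solving yields:
  a_Y = 237/346
  a_Z = 187/346
  a_W = 157/346

Starting state is W, so the absorption probability is a_W = 157/346.

Answer: 157/346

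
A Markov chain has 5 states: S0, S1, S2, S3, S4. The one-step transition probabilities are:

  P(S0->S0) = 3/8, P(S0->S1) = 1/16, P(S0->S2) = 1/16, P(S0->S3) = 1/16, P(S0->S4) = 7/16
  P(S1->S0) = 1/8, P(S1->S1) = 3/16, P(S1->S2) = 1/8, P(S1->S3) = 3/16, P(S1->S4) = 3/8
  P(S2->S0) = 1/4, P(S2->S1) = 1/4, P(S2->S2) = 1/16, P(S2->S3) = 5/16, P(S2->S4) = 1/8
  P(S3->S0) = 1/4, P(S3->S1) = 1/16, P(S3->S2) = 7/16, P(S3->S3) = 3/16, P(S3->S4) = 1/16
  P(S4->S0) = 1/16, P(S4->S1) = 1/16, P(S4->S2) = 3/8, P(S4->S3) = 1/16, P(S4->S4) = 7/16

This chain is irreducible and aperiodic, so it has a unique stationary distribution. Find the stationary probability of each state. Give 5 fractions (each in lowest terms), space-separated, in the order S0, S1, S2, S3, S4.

Answer: 10287/50522 3005/25261 5603/25261 7669/50522 7675/25261

Derivation:
The stationary distribution satisfies pi = pi * P, i.e.:
  pi_S0 = 3/8*pi_S0 + 1/8*pi_S1 + 1/4*pi_S2 + 1/4*pi_S3 + 1/16*pi_S4
  pi_S1 = 1/16*pi_S0 + 3/16*pi_S1 + 1/4*pi_S2 + 1/16*pi_S3 + 1/16*pi_S4
  pi_S2 = 1/16*pi_S0 + 1/8*pi_S1 + 1/16*pi_S2 + 7/16*pi_S3 + 3/8*pi_S4
  pi_S3 = 1/16*pi_S0 + 3/16*pi_S1 + 5/16*pi_S2 + 3/16*pi_S3 + 1/16*pi_S4
  pi_S4 = 7/16*pi_S0 + 3/8*pi_S1 + 1/8*pi_S2 + 1/16*pi_S3 + 7/16*pi_S4
with normalization: pi_S0 + pi_S1 + pi_S2 + pi_S3 + pi_S4 = 1.

Using the first 4 balance equations plus normalization, the linear system A*pi = b is:
  [-5/8, 1/8, 1/4, 1/4, 1/16] . pi = 0
  [1/16, -13/16, 1/4, 1/16, 1/16] . pi = 0
  [1/16, 1/8, -15/16, 7/16, 3/8] . pi = 0
  [1/16, 3/16, 5/16, -13/16, 1/16] . pi = 0
  [1, 1, 1, 1, 1] . pi = 1

Solving yields:
  pi_S0 = 10287/50522
  pi_S1 = 3005/25261
  pi_S2 = 5603/25261
  pi_S3 = 7669/50522
  pi_S4 = 7675/25261

Verification (pi * P):
  10287/50522*3/8 + 3005/25261*1/8 + 5603/25261*1/4 + 7669/50522*1/4 + 7675/25261*1/16 = 10287/50522 = pi_S0  (ok)
  10287/50522*1/16 + 3005/25261*3/16 + 5603/25261*1/4 + 7669/50522*1/16 + 7675/25261*1/16 = 3005/25261 = pi_S1  (ok)
  10287/50522*1/16 + 3005/25261*1/8 + 5603/25261*1/16 + 7669/50522*7/16 + 7675/25261*3/8 = 5603/25261 = pi_S2  (ok)
  10287/50522*1/16 + 3005/25261*3/16 + 5603/25261*5/16 + 7669/50522*3/16 + 7675/25261*1/16 = 7669/50522 = pi_S3  (ok)
  10287/50522*7/16 + 3005/25261*3/8 + 5603/25261*1/8 + 7669/50522*1/16 + 7675/25261*7/16 = 7675/25261 = pi_S4  (ok)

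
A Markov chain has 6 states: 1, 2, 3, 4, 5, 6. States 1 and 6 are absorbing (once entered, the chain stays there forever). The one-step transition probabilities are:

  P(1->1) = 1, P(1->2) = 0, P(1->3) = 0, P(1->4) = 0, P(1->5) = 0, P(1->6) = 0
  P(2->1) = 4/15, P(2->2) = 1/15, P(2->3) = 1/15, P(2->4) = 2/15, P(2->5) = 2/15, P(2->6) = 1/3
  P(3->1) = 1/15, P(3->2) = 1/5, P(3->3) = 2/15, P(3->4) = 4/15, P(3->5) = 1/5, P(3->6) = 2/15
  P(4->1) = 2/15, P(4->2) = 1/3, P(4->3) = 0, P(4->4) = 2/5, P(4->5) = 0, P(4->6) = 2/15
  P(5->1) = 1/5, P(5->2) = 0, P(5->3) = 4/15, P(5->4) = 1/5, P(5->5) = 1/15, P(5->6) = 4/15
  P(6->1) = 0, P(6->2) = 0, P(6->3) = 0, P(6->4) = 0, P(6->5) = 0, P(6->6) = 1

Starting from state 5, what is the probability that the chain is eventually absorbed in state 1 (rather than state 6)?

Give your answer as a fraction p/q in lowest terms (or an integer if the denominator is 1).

Let a_i = P(absorbed in 1 | start in state i).
Boundary conditions: a_1 = 1, a_6 = 0.
For each transient state i, a_i = sum_j P(i->j) * a_j:
  a_2 = 4/15*a_1 + 1/15*a_2 + 1/15*a_3 + 2/15*a_4 + 2/15*a_5 + 1/3*a_6
  a_3 = 1/15*a_1 + 1/5*a_2 + 2/15*a_3 + 4/15*a_4 + 1/5*a_5 + 2/15*a_6
  a_4 = 2/15*a_1 + 1/3*a_2 + 0*a_3 + 2/5*a_4 + 0*a_5 + 2/15*a_6
  a_5 = 1/5*a_1 + 0*a_2 + 4/15*a_3 + 1/5*a_4 + 1/15*a_5 + 4/15*a_6

Substituting a_1 = 1 and a_6 = 0, rearrange to (I - Q) a = r where r[i] = P(i -> 1):
  [14/15, -1/15, -2/15, -2/15] . (a_2, a_3, a_4, a_5) = 4/15
  [-1/5, 13/15, -4/15, -1/5] . (a_2, a_3, a_4, a_5) = 1/15
  [-1/3, 0, 3/5, 0] . (a_2, a_3, a_4, a_5) = 2/15
  [0, -4/15, -1/5, 14/15] . (a_2, a_3, a_4, a_5) = 1/5

Solving yields:
  a_2 = 8131/18251
  a_3 = 7756/18251
  a_4 = 8573/18251
  a_5 = 7964/18251

Starting state is 5, so the absorption probability is a_5 = 7964/18251.

Answer: 7964/18251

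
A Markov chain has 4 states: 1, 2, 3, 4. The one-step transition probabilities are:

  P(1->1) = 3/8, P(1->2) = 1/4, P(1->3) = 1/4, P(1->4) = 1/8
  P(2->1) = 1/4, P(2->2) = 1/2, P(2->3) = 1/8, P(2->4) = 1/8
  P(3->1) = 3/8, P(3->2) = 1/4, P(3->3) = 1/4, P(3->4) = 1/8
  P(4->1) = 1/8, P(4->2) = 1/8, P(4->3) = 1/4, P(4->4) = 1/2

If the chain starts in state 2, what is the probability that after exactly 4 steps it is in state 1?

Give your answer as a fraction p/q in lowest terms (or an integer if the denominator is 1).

Answer: 1179/4096

Derivation:
Computing P^4 by repeated multiplication:
P^1 =
  1: [3/8, 1/4, 1/4, 1/8]
  2: [1/4, 1/2, 1/8, 1/8]
  3: [3/8, 1/4, 1/4, 1/8]
  4: [1/8, 1/8, 1/4, 1/2]
P^2 =
  1: [5/16, 19/64, 7/32, 11/64]
  2: [9/32, 23/64, 3/16, 11/64]
  3: [5/16, 19/64, 7/32, 11/64]
  4: [15/64, 7/32, 15/64, 5/16]
P^3 =
  1: [151/512, 155/512, 109/512, 97/512]
  2: [147/512, 163/512, 105/512, 97/512]
  3: [151/512, 155/512, 109/512, 97/512]
  4: [69/256, 17/64, 57/256, 31/128]
P^4 =
  1: [1187/4096, 1237/4096, 869/4096, 803/4096]
  2: [1179/4096, 1253/4096, 861/4096, 803/4096]
  3: [1187/4096, 1237/4096, 869/4096, 803/4096]
  4: [9/32, 293/1024, 111/512, 221/1024]

(P^4)[2 -> 1] = 1179/4096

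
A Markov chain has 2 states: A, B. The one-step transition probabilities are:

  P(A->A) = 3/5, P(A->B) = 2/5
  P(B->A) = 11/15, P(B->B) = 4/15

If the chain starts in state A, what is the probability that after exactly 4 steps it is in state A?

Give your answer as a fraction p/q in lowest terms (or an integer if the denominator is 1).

Computing P^4 by repeated multiplication:
P^1 =
  A: [3/5, 2/5]
  B: [11/15, 4/15]
P^2 =
  A: [49/75, 26/75]
  B: [143/225, 82/225]
P^3 =
  A: [727/1125, 398/1125]
  B: [2189/3375, 1186/3375]
P^4 =
  A: [10921/16875, 5954/16875]
  B: [32747/50625, 17878/50625]

(P^4)[A -> A] = 10921/16875

Answer: 10921/16875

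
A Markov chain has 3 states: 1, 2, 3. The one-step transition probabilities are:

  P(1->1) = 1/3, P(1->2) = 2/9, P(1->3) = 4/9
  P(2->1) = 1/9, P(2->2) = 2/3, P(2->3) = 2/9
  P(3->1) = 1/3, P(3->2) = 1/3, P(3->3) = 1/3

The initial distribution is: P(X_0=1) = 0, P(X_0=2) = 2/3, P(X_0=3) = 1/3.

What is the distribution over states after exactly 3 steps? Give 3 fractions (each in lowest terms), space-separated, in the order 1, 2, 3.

Answer: 487/2187 347/729 659/2187

Derivation:
Propagating the distribution step by step (d_{t+1} = d_t * P):
d_0 = (1=0, 2=2/3, 3=1/3)
  d_1[1] = 0*1/3 + 2/3*1/9 + 1/3*1/3 = 5/27
  d_1[2] = 0*2/9 + 2/3*2/3 + 1/3*1/3 = 5/9
  d_1[3] = 0*4/9 + 2/3*2/9 + 1/3*1/3 = 7/27
d_1 = (1=5/27, 2=5/9, 3=7/27)
  d_2[1] = 5/27*1/3 + 5/9*1/9 + 7/27*1/3 = 17/81
  d_2[2] = 5/27*2/9 + 5/9*2/3 + 7/27*1/3 = 121/243
  d_2[3] = 5/27*4/9 + 5/9*2/9 + 7/27*1/3 = 71/243
d_2 = (1=17/81, 2=121/243, 3=71/243)
  d_3[1] = 17/81*1/3 + 121/243*1/9 + 71/243*1/3 = 487/2187
  d_3[2] = 17/81*2/9 + 121/243*2/3 + 71/243*1/3 = 347/729
  d_3[3] = 17/81*4/9 + 121/243*2/9 + 71/243*1/3 = 659/2187
d_3 = (1=487/2187, 2=347/729, 3=659/2187)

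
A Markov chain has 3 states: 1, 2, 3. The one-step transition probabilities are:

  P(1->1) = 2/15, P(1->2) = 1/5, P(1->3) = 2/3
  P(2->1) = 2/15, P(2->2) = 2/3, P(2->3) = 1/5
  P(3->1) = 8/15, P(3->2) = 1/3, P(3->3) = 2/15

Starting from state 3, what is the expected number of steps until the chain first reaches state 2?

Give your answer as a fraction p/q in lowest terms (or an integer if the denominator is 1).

Answer: 315/89

Derivation:
Let h_i = expected steps to first reach 2 from state i.
Boundary: h_2 = 0.
First-step equations for the other states:
  h_1 = 1 + 2/15*h_1 + 1/5*h_2 + 2/3*h_3
  h_3 = 1 + 8/15*h_1 + 1/3*h_2 + 2/15*h_3

Substituting h_2 = 0 and rearranging gives the linear system (I - Q) h = 1:
  [13/15, -2/3] . (h_1, h_3) = 1
  [-8/15, 13/15] . (h_1, h_3) = 1

Solving yields:
  h_1 = 345/89
  h_3 = 315/89

Starting state is 3, so the expected hitting time is h_3 = 315/89.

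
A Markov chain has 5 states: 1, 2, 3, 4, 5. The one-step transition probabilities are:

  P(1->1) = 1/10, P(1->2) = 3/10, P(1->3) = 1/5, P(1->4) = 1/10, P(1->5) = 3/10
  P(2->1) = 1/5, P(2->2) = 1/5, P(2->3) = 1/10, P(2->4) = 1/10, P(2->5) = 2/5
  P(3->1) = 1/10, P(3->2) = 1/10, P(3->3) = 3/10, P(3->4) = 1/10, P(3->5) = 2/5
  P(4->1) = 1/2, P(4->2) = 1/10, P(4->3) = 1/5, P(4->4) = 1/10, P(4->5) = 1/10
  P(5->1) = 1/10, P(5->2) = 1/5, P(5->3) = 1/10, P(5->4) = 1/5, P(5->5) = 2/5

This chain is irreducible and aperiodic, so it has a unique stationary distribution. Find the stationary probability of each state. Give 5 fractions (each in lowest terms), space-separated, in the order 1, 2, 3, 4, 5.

Answer: 1571/9110 854/4555 744/4555 1223/9110 312/911

Derivation:
The stationary distribution satisfies pi = pi * P, i.e.:
  pi_1 = 1/10*pi_1 + 1/5*pi_2 + 1/10*pi_3 + 1/2*pi_4 + 1/10*pi_5
  pi_2 = 3/10*pi_1 + 1/5*pi_2 + 1/10*pi_3 + 1/10*pi_4 + 1/5*pi_5
  pi_3 = 1/5*pi_1 + 1/10*pi_2 + 3/10*pi_3 + 1/5*pi_4 + 1/10*pi_5
  pi_4 = 1/10*pi_1 + 1/10*pi_2 + 1/10*pi_3 + 1/10*pi_4 + 1/5*pi_5
  pi_5 = 3/10*pi_1 + 2/5*pi_2 + 2/5*pi_3 + 1/10*pi_4 + 2/5*pi_5
with normalization: pi_1 + pi_2 + pi_3 + pi_4 + pi_5 = 1.

Using the first 4 balance equations plus normalization, the linear system A*pi = b is:
  [-9/10, 1/5, 1/10, 1/2, 1/10] . pi = 0
  [3/10, -4/5, 1/10, 1/10, 1/5] . pi = 0
  [1/5, 1/10, -7/10, 1/5, 1/10] . pi = 0
  [1/10, 1/10, 1/10, -9/10, 1/5] . pi = 0
  [1, 1, 1, 1, 1] . pi = 1

Solving yields:
  pi_1 = 1571/9110
  pi_2 = 854/4555
  pi_3 = 744/4555
  pi_4 = 1223/9110
  pi_5 = 312/911

Verification (pi * P):
  1571/9110*1/10 + 854/4555*1/5 + 744/4555*1/10 + 1223/9110*1/2 + 312/911*1/10 = 1571/9110 = pi_1  (ok)
  1571/9110*3/10 + 854/4555*1/5 + 744/4555*1/10 + 1223/9110*1/10 + 312/911*1/5 = 854/4555 = pi_2  (ok)
  1571/9110*1/5 + 854/4555*1/10 + 744/4555*3/10 + 1223/9110*1/5 + 312/911*1/10 = 744/4555 = pi_3  (ok)
  1571/9110*1/10 + 854/4555*1/10 + 744/4555*1/10 + 1223/9110*1/10 + 312/911*1/5 = 1223/9110 = pi_4  (ok)
  1571/9110*3/10 + 854/4555*2/5 + 744/4555*2/5 + 1223/9110*1/10 + 312/911*2/5 = 312/911 = pi_5  (ok)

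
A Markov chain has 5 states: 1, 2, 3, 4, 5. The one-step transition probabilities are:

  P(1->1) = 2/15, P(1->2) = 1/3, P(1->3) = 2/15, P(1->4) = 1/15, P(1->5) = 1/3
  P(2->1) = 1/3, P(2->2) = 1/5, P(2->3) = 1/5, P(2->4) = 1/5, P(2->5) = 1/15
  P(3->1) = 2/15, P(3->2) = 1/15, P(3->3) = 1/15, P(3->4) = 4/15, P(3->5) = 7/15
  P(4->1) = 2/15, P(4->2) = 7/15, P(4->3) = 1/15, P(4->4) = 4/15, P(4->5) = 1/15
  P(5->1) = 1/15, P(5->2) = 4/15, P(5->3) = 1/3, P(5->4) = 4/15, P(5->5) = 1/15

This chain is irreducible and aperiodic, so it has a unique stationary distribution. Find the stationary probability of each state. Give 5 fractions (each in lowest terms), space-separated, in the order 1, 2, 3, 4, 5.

The stationary distribution satisfies pi = pi * P, i.e.:
  pi_1 = 2/15*pi_1 + 1/3*pi_2 + 2/15*pi_3 + 2/15*pi_4 + 1/15*pi_5
  pi_2 = 1/3*pi_1 + 1/5*pi_2 + 1/15*pi_3 + 7/15*pi_4 + 4/15*pi_5
  pi_3 = 2/15*pi_1 + 1/5*pi_2 + 1/15*pi_3 + 1/15*pi_4 + 1/3*pi_5
  pi_4 = 1/15*pi_1 + 1/5*pi_2 + 4/15*pi_3 + 4/15*pi_4 + 4/15*pi_5
  pi_5 = 1/3*pi_1 + 1/15*pi_2 + 7/15*pi_3 + 1/15*pi_4 + 1/15*pi_5
with normalization: pi_1 + pi_2 + pi_3 + pi_4 + pi_5 = 1.

Using the first 4 balance equations plus normalization, the linear system A*pi = b is:
  [-13/15, 1/3, 2/15, 2/15, 1/15] . pi = 0
  [1/3, -4/5, 1/15, 7/15, 4/15] . pi = 0
  [2/15, 1/5, -14/15, 1/15, 1/3] . pi = 0
  [1/15, 1/5, 4/15, -11/15, 4/15] . pi = 0
  [1, 1, 1, 1, 1] . pi = 1

Solving yields:
  pi_1 = 3755/21387
  pi_2 = 5788/21387
  pi_3 = 10394/64161
  pi_4 = 13699/64161
  pi_5 = 1271/7129

Verification (pi * P):
  3755/21387*2/15 + 5788/21387*1/3 + 10394/64161*2/15 + 13699/64161*2/15 + 1271/7129*1/15 = 3755/21387 = pi_1  (ok)
  3755/21387*1/3 + 5788/21387*1/5 + 10394/64161*1/15 + 13699/64161*7/15 + 1271/7129*4/15 = 5788/21387 = pi_2  (ok)
  3755/21387*2/15 + 5788/21387*1/5 + 10394/64161*1/15 + 13699/64161*1/15 + 1271/7129*1/3 = 10394/64161 = pi_3  (ok)
  3755/21387*1/15 + 5788/21387*1/5 + 10394/64161*4/15 + 13699/64161*4/15 + 1271/7129*4/15 = 13699/64161 = pi_4  (ok)
  3755/21387*1/3 + 5788/21387*1/15 + 10394/64161*7/15 + 13699/64161*1/15 + 1271/7129*1/15 = 1271/7129 = pi_5  (ok)

Answer: 3755/21387 5788/21387 10394/64161 13699/64161 1271/7129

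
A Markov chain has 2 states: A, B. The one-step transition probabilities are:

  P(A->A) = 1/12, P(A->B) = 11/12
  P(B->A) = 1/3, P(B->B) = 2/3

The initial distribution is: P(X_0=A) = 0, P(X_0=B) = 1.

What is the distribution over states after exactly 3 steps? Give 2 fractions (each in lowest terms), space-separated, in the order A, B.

Answer: 13/48 35/48

Derivation:
Propagating the distribution step by step (d_{t+1} = d_t * P):
d_0 = (A=0, B=1)
  d_1[A] = 0*1/12 + 1*1/3 = 1/3
  d_1[B] = 0*11/12 + 1*2/3 = 2/3
d_1 = (A=1/3, B=2/3)
  d_2[A] = 1/3*1/12 + 2/3*1/3 = 1/4
  d_2[B] = 1/3*11/12 + 2/3*2/3 = 3/4
d_2 = (A=1/4, B=3/4)
  d_3[A] = 1/4*1/12 + 3/4*1/3 = 13/48
  d_3[B] = 1/4*11/12 + 3/4*2/3 = 35/48
d_3 = (A=13/48, B=35/48)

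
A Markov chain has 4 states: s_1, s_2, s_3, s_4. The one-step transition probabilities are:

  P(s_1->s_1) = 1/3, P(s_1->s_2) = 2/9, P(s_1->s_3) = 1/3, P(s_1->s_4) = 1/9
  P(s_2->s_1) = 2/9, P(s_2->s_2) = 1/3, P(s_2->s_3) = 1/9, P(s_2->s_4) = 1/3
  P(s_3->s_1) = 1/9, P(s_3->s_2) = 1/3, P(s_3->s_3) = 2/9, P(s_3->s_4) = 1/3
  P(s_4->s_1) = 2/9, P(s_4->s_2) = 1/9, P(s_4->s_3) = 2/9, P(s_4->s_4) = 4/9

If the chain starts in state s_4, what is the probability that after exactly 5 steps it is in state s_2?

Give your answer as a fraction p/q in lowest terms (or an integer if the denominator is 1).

Answer: 14029/59049

Derivation:
Computing P^5 by repeated multiplication:
P^1 =
  s_1: [1/3, 2/9, 1/3, 1/9]
  s_2: [2/9, 1/3, 1/9, 1/3]
  s_3: [1/9, 1/3, 2/9, 1/3]
  s_4: [2/9, 1/9, 2/9, 4/9]
P^2 =
  s_1: [2/9, 22/81, 19/81, 22/81]
  s_2: [19/81, 19/81, 17/81, 26/81]
  s_3: [17/81, 20/81, 16/81, 28/81]
  s_4: [2/9, 17/81, 19/81, 1/3]
P^3 =
  s_1: [161/729, 181/729, 158/729, 229/729]
  s_2: [164/729, 172/729, 2/9, 77/243]
  s_3: [163/729, 170/729, 53/243, 79/243]
  s_4: [161/729, 19/81, 163/729, 26/81]
P^4 =
  s_1: [487/2187, 1568/6561, 1438/6561, 698/2187]
  s_2: [1460/6561, 1561/6561, 1450/6561, 2090/6561]
  s_3: [1462/6561, 1550/6561, 1451/6561, 2098/6561]
  s_4: [1456/6561, 1558/6561, 1448/6561, 2099/6561]
P^5 =
  s_1: [13145/59049, 4678/19683, 13015/59049, 2095/6561]
  s_2: [13132/59049, 4681/19683, 13021/59049, 18853/59049]
  s_3: [13133/59049, 4675/19683, 13034/59049, 18857/59049]
  s_4: [13130/59049, 14029/59049, 4340/19683, 6290/19683]

(P^5)[s_4 -> s_2] = 14029/59049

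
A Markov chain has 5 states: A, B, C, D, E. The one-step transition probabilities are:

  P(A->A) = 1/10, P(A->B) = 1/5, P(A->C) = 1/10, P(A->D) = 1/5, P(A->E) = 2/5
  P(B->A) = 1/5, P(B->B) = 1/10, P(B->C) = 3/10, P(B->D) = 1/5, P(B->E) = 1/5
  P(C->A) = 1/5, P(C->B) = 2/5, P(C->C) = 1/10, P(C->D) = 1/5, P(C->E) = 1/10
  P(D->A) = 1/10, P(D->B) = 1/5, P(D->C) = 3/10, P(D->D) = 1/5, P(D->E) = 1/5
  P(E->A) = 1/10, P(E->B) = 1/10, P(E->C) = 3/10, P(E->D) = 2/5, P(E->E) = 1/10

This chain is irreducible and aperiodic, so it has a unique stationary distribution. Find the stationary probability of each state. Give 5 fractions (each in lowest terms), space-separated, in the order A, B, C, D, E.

The stationary distribution satisfies pi = pi * P, i.e.:
  pi_A = 1/10*pi_A + 1/5*pi_B + 1/5*pi_C + 1/10*pi_D + 1/10*pi_E
  pi_B = 1/5*pi_A + 1/10*pi_B + 2/5*pi_C + 1/5*pi_D + 1/10*pi_E
  pi_C = 1/10*pi_A + 3/10*pi_B + 1/10*pi_C + 3/10*pi_D + 3/10*pi_E
  pi_D = 1/5*pi_A + 1/5*pi_B + 1/5*pi_C + 1/5*pi_D + 2/5*pi_E
  pi_E = 2/5*pi_A + 1/5*pi_B + 1/10*pi_C + 1/5*pi_D + 1/10*pi_E
with normalization: pi_A + pi_B + pi_C + pi_D + pi_E = 1.

Using the first 4 balance equations plus normalization, the linear system A*pi = b is:
  [-9/10, 1/5, 1/5, 1/10, 1/10] . pi = 0
  [1/5, -9/10, 2/5, 1/5, 1/10] . pi = 0
  [1/10, 3/10, -9/10, 3/10, 3/10] . pi = 0
  [1/5, 1/5, 1/5, -4/5, 2/5] . pi = 0
  [1, 1, 1, 1, 1] . pi = 1

Solving yields:
  pi_A = 59/412
  pi_B = 509/2472
  pi_C = 559/2472
  pi_D = 587/2472
  pi_E = 463/2472

Verification (pi * P):
  59/412*1/10 + 509/2472*1/5 + 559/2472*1/5 + 587/2472*1/10 + 463/2472*1/10 = 59/412 = pi_A  (ok)
  59/412*1/5 + 509/2472*1/10 + 559/2472*2/5 + 587/2472*1/5 + 463/2472*1/10 = 509/2472 = pi_B  (ok)
  59/412*1/10 + 509/2472*3/10 + 559/2472*1/10 + 587/2472*3/10 + 463/2472*3/10 = 559/2472 = pi_C  (ok)
  59/412*1/5 + 509/2472*1/5 + 559/2472*1/5 + 587/2472*1/5 + 463/2472*2/5 = 587/2472 = pi_D  (ok)
  59/412*2/5 + 509/2472*1/5 + 559/2472*1/10 + 587/2472*1/5 + 463/2472*1/10 = 463/2472 = pi_E  (ok)

Answer: 59/412 509/2472 559/2472 587/2472 463/2472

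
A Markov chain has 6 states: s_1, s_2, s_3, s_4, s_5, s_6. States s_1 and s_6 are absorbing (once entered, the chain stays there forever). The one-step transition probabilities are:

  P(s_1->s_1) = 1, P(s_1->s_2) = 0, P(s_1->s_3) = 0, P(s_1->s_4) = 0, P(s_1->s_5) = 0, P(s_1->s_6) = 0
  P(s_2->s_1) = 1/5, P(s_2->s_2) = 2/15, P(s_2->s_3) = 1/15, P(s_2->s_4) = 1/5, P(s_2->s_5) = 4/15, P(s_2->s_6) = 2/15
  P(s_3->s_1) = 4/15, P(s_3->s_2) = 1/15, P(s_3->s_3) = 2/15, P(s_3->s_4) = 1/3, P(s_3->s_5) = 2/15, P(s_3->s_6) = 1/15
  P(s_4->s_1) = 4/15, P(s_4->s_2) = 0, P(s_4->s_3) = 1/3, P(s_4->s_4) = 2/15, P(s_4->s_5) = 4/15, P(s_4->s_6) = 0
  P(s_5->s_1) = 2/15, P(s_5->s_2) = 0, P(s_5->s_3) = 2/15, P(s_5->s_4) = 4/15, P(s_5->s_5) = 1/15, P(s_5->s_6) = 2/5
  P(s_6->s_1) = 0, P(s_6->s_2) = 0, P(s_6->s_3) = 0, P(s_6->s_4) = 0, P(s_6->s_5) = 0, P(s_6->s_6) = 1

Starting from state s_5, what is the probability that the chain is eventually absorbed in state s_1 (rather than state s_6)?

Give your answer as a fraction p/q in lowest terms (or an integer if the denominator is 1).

Answer: 525/1178

Derivation:
Let a_i = P(absorbed in s_1 | start in state i).
Boundary conditions: a_s_1 = 1, a_s_6 = 0.
For each transient state i, a_i = sum_j P(i->j) * a_j:
  a_s_2 = 1/5*a_s_1 + 2/15*a_s_2 + 1/15*a_s_3 + 1/5*a_s_4 + 4/15*a_s_5 + 2/15*a_s_6
  a_s_3 = 4/15*a_s_1 + 1/15*a_s_2 + 2/15*a_s_3 + 1/3*a_s_4 + 2/15*a_s_5 + 1/15*a_s_6
  a_s_4 = 4/15*a_s_1 + 0*a_s_2 + 1/3*a_s_3 + 2/15*a_s_4 + 4/15*a_s_5 + 0*a_s_6
  a_s_5 = 2/15*a_s_1 + 0*a_s_2 + 2/15*a_s_3 + 4/15*a_s_4 + 1/15*a_s_5 + 2/5*a_s_6

Substituting a_s_1 = 1 and a_s_6 = 0, rearrange to (I - Q) a = r where r[i] = P(i -> s_1):
  [13/15, -1/15, -1/5, -4/15] . (a_s_2, a_s_3, a_s_4, a_s_5) = 1/5
  [-1/15, 13/15, -1/3, -2/15] . (a_s_2, a_s_3, a_s_4, a_s_5) = 4/15
  [0, -1/3, 13/15, -4/15] . (a_s_2, a_s_3, a_s_4, a_s_5) = 4/15
  [0, -2/15, -4/15, 14/15] . (a_s_2, a_s_3, a_s_4, a_s_5) = 2/15

Solving yields:
  a_s_2 = 345/589
  a_s_3 = 819/1178
  a_s_4 = 839/1178
  a_s_5 = 525/1178

Starting state is s_5, so the absorption probability is a_s_5 = 525/1178.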